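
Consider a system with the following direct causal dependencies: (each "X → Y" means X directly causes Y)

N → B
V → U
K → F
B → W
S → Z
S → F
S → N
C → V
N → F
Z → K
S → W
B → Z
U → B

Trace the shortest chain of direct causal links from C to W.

C → V → U → B → W

C → V
V → U
U → B
B → W
Length: 4 steps.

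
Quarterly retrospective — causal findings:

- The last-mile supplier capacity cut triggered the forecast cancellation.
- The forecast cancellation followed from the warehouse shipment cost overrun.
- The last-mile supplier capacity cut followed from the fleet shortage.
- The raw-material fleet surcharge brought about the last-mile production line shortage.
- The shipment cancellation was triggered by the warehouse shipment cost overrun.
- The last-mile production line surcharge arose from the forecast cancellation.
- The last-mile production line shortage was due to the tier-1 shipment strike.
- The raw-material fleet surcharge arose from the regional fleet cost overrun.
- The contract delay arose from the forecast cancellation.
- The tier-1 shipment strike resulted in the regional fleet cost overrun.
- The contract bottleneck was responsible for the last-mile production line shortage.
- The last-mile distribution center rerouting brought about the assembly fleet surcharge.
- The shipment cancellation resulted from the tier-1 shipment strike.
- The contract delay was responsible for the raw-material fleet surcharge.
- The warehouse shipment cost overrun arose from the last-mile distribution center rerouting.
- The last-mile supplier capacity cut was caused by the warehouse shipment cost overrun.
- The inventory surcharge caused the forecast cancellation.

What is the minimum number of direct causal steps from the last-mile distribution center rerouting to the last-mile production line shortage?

5

Shortest chain: the last-mile distribution center rerouting → the warehouse shipment cost overrun → the forecast cancellation → the contract delay → the raw-material fleet surcharge → the last-mile production line shortage.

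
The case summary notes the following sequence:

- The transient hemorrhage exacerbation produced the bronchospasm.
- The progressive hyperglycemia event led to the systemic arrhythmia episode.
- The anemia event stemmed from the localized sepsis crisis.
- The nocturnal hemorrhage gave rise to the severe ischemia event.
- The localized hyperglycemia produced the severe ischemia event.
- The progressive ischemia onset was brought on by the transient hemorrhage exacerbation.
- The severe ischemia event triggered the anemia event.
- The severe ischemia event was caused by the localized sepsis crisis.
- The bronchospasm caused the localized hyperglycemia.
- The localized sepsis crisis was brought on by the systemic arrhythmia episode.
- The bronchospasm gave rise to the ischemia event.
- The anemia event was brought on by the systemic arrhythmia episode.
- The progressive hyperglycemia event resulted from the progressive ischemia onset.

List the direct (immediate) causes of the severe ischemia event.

Upstream contributors include the transient hemorrhage exacerbation, the bronchospasm, the progressive ischemia onset, the progressive hyperglycemia event, the systemic arrhythmia episode, but only the localized hyperglycemia, the localized sepsis crisis, the nocturnal hemorrhage feed directly into the severe ischemia event.

the localized hyperglycemia, the localized sepsis crisis, the nocturnal hemorrhage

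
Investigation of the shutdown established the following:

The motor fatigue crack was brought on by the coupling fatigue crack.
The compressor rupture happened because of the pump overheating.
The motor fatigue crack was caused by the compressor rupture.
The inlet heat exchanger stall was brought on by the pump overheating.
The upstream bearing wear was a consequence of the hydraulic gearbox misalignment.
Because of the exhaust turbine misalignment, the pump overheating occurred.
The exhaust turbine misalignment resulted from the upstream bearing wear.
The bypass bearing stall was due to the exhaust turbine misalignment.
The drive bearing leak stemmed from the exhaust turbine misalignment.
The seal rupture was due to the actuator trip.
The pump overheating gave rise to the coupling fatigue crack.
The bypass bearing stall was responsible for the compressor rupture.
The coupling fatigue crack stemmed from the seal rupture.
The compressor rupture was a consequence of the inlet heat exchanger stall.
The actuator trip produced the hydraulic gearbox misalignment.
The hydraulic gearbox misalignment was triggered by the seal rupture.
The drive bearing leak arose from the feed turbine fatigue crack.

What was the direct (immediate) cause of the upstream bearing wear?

Upstream contributors include the actuator trip, the seal rupture, but only the hydraulic gearbox misalignment feeds directly into the upstream bearing wear.

the hydraulic gearbox misalignment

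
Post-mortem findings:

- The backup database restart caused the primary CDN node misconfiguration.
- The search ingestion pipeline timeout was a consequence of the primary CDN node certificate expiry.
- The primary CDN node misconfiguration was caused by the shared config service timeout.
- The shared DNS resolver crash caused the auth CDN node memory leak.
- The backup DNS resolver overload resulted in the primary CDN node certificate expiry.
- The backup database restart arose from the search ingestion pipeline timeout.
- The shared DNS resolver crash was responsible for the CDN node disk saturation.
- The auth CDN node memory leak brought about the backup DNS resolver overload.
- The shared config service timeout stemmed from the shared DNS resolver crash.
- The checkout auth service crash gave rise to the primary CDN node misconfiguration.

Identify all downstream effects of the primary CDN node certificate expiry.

the backup database restart, the primary CDN node misconfiguration, the search ingestion pipeline timeout

Direct effects: the search ingestion pipeline timeout.
2 steps out: the backup database restart.
3 steps out: the primary CDN node misconfiguration.
Not reachable from it: the shared DNS resolver crash, the auth CDN node memory leak, the backup DNS resolver overload, the CDN node disk saturation, the shared config service timeout, the checkout auth service crash.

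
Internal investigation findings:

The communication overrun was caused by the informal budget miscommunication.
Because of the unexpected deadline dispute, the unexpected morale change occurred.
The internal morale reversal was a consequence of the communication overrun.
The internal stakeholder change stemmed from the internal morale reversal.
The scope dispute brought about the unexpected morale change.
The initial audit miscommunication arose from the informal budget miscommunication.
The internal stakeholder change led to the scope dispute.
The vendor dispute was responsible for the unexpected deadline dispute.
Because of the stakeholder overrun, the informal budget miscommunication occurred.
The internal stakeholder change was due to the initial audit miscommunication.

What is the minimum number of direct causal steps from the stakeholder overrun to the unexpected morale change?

5

Shortest chain: the stakeholder overrun → the informal budget miscommunication → the initial audit miscommunication → the internal stakeholder change → the scope dispute → the unexpected morale change.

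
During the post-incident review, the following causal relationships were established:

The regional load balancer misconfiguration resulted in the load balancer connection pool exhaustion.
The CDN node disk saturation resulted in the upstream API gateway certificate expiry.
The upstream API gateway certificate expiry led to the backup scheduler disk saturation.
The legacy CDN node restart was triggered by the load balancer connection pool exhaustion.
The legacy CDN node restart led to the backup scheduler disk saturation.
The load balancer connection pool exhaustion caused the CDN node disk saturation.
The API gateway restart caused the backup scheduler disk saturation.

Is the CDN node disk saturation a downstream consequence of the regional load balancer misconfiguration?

Yes

There is a causal chain: the regional load balancer misconfiguration → the load balancer connection pool exhaustion → the CDN node disk saturation.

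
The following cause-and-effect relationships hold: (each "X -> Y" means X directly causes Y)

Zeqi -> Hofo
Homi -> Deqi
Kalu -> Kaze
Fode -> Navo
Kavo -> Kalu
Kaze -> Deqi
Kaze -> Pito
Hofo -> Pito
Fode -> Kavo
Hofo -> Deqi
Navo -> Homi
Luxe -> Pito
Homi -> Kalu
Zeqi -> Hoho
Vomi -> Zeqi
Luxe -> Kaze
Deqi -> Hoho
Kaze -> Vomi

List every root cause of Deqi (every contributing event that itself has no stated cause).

Tracing upstream from Deqi: Deqi ← Homi ← Navo ← Fode.
A separate upstream branch: Deqi ← Kaze ← Luxe.
Each of those chain origins has no stated cause.

Fode, Luxe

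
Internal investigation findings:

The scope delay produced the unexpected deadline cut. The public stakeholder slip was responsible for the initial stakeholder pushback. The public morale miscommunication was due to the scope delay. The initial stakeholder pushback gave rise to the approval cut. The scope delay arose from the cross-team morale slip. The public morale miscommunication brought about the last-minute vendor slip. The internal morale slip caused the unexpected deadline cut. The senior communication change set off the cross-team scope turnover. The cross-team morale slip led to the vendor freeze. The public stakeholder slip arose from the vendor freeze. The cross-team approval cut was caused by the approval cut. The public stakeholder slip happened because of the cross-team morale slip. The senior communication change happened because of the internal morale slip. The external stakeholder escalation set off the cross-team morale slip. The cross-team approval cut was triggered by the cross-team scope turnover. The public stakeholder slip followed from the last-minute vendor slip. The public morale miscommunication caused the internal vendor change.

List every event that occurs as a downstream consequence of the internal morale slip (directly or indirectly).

the cross-team approval cut, the cross-team scope turnover, the senior communication change, the unexpected deadline cut

Direct effects: the senior communication change, the unexpected deadline cut.
2 steps out: the cross-team scope turnover.
3 steps out: the cross-team approval cut.
Not reachable from it: the external stakeholder escalation, the cross-team morale slip, the scope delay, the public morale miscommunication, the last-minute vendor slip, the internal vendor change, the vendor freeze, the public stakeholder slip, the initial stakeholder pushback, the approval cut.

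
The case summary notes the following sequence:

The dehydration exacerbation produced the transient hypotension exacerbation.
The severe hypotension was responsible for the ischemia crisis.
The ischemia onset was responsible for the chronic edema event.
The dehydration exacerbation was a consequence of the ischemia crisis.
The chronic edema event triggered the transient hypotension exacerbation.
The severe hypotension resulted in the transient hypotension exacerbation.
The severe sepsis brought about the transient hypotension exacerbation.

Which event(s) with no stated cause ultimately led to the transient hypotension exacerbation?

Tracing upstream from the transient hypotension exacerbation: the transient hypotension exacerbation ← the severe sepsis.
A separate upstream branch: the transient hypotension exacerbation ← the severe hypotension.
A separate upstream branch: the transient hypotension exacerbation ← the chronic edema event ← the ischemia onset.
Each of those chain origins has no stated cause.

the ischemia onset, the severe hypotension, the severe sepsis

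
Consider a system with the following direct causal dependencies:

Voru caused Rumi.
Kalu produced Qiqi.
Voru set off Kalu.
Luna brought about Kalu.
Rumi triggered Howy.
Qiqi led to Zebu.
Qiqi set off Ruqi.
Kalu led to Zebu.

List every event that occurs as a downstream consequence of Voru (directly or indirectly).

Direct effects: Rumi, Kalu.
2 steps out: Howy, Qiqi, Zebu.
3 steps out: Ruqi.
Not reachable from it: Luna.

Howy, Kalu, Qiqi, Rumi, Ruqi, Zebu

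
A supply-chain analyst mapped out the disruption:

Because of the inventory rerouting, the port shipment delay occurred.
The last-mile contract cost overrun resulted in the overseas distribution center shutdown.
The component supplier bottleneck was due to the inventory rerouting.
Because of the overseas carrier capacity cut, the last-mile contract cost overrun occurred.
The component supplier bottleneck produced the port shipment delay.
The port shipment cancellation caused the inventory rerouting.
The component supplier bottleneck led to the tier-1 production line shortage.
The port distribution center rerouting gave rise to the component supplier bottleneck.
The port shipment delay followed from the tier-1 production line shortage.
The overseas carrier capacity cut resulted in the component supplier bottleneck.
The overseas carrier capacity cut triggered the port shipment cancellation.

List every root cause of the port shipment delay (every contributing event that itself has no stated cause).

Tracing upstream from the port shipment delay: the port shipment delay ← the component supplier bottleneck ← the overseas carrier capacity cut.
A separate upstream branch: the port shipment delay ← the component supplier bottleneck ← the port distribution center rerouting.
Each of those chain origins has no stated cause.

the overseas carrier capacity cut, the port distribution center rerouting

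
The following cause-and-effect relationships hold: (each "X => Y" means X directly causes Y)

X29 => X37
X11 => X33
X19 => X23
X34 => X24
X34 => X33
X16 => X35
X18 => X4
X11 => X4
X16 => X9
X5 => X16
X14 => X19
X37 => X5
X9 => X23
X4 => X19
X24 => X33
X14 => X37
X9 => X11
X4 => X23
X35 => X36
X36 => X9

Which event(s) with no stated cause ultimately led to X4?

Tracing upstream from X4: X4 ← X11 ← X9 ← X16 ← X5 ← X37 ← X29.
A separate upstream branch: X4 ← X11 ← X9 ← X16 ← X5 ← X37 ← X14.
A separate upstream branch: X4 ← X18.
Each of those chain origins has no stated cause.

X14, X18, X29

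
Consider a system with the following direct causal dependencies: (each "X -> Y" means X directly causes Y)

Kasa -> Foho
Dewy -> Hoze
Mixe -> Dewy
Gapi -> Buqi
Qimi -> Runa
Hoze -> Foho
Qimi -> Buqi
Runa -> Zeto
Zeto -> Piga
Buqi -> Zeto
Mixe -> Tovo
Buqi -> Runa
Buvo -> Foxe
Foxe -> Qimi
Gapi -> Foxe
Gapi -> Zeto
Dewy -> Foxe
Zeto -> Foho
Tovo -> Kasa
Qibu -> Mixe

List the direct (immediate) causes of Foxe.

Buvo, Dewy, Gapi

Upstream contributors include Qibu, Mixe, but only Buvo, Dewy, Gapi feed directly into Foxe.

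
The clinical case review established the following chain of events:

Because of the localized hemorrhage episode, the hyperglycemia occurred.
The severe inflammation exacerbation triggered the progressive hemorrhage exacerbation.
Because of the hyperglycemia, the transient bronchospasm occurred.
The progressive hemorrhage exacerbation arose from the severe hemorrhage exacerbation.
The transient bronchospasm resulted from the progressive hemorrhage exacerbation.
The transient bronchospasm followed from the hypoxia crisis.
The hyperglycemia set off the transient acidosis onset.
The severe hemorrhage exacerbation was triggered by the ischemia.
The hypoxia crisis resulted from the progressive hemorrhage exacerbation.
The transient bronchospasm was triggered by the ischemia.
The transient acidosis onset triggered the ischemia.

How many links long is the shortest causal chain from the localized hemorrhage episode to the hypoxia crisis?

6

Shortest chain: the localized hemorrhage episode → the hyperglycemia → the transient acidosis onset → the ischemia → the severe hemorrhage exacerbation → the progressive hemorrhage exacerbation → the hypoxia crisis.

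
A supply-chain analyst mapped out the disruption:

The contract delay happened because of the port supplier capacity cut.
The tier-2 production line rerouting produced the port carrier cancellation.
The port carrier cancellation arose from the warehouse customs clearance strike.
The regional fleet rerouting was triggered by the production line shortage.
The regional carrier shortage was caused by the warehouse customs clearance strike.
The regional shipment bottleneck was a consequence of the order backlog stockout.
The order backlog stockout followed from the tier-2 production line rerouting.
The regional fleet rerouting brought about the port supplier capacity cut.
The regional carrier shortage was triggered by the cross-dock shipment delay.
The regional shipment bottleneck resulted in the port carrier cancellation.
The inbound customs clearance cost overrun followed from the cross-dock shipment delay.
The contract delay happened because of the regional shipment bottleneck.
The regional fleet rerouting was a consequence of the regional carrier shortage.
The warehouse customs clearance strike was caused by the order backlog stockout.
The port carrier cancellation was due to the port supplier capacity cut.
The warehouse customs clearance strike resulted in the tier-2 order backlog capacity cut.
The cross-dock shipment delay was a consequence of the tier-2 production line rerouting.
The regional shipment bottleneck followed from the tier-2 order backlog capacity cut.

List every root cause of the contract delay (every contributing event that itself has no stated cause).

the production line shortage, the tier-2 production line rerouting

Tracing upstream from the contract delay: the contract delay ← the regional shipment bottleneck ← the order backlog stockout ← the tier-2 production line rerouting.
A separate upstream branch: the contract delay ← the port supplier capacity cut ← the regional fleet rerouting ← the production line shortage.
Each of those chain origins has no stated cause.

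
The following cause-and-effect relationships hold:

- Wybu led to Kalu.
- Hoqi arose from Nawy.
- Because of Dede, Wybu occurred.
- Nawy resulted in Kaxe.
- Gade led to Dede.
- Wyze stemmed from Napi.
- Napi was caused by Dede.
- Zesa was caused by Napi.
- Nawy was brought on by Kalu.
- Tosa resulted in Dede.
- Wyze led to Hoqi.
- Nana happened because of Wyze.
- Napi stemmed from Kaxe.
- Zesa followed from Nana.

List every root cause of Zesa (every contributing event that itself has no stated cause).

Tracing upstream from Zesa: Zesa ← Napi ← Dede ← Tosa.
A separate upstream branch: Zesa ← Napi ← Dede ← Gade.
Each of those chain origins has no stated cause.

Gade, Tosa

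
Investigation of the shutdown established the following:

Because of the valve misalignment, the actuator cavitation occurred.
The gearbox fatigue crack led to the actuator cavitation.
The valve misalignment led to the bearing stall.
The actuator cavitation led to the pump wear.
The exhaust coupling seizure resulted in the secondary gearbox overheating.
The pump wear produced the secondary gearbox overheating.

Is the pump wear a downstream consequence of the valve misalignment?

Yes

There is a causal chain: the valve misalignment → the actuator cavitation → the pump wear.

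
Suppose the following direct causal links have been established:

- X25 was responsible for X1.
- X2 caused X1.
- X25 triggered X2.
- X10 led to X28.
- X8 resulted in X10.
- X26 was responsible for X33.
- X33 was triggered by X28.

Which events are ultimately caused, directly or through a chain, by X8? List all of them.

Direct effects: X10.
2 steps out: X28.
3 steps out: X33.
Not reachable from it: X25, X26, X2, X1.

X10, X28, X33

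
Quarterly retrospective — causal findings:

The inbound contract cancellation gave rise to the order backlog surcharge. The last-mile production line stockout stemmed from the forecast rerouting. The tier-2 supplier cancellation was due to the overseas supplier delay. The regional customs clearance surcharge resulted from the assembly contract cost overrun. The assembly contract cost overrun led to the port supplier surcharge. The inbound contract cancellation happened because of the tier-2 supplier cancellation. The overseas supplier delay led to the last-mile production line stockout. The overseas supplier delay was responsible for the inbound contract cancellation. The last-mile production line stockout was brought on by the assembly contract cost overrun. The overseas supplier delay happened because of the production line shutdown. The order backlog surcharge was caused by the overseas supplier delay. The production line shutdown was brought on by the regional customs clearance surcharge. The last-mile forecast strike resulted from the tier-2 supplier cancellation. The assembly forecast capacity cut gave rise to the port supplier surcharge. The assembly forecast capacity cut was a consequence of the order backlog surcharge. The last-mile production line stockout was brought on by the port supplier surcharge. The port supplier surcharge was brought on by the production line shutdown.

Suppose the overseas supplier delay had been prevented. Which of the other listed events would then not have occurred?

the assembly forecast capacity cut, the inbound contract cancellation, the last-mile forecast strike, the order backlog surcharge, the tier-2 supplier cancellation

Downstream of the overseas supplier delay: the tier-2 supplier cancellation, the inbound contract cancellation, the order backlog surcharge, the assembly forecast capacity cut, the last-mile forecast strike, the port supplier surcharge, the last-mile production line stockout.
Of those, still caused via another path: the port supplier surcharge, the last-mile production line stockout.
The remainder have no surviving cause.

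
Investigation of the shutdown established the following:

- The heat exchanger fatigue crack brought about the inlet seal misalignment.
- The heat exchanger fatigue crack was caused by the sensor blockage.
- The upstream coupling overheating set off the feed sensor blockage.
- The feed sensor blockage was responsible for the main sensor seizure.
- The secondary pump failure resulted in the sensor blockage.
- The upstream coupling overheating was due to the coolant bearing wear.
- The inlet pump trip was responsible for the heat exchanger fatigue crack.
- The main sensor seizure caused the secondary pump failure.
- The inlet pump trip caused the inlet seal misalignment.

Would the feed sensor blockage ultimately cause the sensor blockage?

There is a causal chain: the feed sensor blockage → the main sensor seizure → the secondary pump failure → the sensor blockage.

Yes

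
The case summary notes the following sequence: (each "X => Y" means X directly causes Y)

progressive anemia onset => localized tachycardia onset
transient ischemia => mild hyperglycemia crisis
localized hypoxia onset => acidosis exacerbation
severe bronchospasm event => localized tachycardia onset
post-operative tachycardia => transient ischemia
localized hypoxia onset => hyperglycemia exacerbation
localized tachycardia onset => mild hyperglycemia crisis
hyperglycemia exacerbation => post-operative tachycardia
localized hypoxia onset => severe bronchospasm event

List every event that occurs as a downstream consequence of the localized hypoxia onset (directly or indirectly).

the acidosis exacerbation, the hyperglycemia exacerbation, the localized tachycardia onset, the mild hyperglycemia crisis, the post-operative tachycardia, the severe bronchospasm event, the transient ischemia

Direct effects: the hyperglycemia exacerbation, the acidosis exacerbation, the severe bronchospasm event.
2 steps out: the post-operative tachycardia, the localized tachycardia onset.
3 steps out: the transient ischemia, the mild hyperglycemia crisis.
Not reachable from it: the progressive anemia onset.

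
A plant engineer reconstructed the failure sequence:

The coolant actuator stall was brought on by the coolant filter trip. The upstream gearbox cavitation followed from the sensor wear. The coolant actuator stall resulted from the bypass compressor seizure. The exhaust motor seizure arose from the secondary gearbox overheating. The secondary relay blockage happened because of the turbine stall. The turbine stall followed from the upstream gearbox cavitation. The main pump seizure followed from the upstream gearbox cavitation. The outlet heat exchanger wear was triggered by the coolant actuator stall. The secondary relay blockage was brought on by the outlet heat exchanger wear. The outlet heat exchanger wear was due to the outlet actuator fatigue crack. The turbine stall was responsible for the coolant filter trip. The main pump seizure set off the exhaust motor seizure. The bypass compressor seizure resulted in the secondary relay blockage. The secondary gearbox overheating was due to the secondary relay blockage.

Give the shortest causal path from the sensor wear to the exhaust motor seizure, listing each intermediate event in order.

the sensor wear → the upstream gearbox cavitation
the upstream gearbox cavitation → the main pump seizure
the main pump seizure → the exhaust motor seizure
Length: 3 steps.

the sensor wear → the upstream gearbox cavitation → the main pump seizure → the exhaust motor seizure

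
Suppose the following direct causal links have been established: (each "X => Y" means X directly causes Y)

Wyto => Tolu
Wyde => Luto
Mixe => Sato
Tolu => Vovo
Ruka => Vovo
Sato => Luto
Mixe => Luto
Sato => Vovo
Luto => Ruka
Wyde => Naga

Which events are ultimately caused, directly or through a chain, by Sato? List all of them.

Direct effects: Luto, Vovo.
2 steps out: Ruka.
Not reachable from it: Wyto, Wyde, Mixe, Naga, Tolu.

Luto, Ruka, Vovo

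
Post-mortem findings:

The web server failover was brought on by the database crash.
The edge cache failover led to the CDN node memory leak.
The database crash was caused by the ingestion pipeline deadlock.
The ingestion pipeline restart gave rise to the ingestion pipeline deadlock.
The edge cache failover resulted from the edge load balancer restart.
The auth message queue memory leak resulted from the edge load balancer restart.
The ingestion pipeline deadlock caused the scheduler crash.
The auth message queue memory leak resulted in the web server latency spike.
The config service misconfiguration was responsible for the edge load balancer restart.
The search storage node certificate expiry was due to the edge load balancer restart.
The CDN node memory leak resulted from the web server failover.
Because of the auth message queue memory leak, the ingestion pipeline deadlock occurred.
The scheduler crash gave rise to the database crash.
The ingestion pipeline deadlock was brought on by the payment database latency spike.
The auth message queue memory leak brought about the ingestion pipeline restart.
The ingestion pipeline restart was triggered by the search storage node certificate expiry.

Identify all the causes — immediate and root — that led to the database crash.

the auth message queue memory leak, the config service misconfiguration, the edge load balancer restart, the ingestion pipeline deadlock, the ingestion pipeline restart, the payment database latency spike, the scheduler crash, the search storage node certificate expiry

Immediate causes of the database crash: the ingestion pipeline deadlock, the scheduler crash.
Further upstream: the config service misconfiguration, the edge load balancer restart, the auth message queue memory leak, the payment database latency spike, the search storage node certificate expiry, the ingestion pipeline restart.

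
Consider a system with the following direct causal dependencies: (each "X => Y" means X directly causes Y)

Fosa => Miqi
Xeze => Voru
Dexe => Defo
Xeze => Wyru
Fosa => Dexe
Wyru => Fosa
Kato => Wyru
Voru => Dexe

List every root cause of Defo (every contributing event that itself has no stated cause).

Tracing upstream from Defo: Defo ← Dexe ← Voru ← Xeze.
A separate upstream branch: Defo ← Dexe ← Fosa ← Wyru ← Kato.
Each of those chain origins has no stated cause.

Kato, Xeze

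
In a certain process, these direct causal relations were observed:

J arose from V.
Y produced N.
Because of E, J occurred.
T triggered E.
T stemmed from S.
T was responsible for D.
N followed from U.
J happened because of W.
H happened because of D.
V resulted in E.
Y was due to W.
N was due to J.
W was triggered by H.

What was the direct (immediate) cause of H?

D

Upstream contributors include S, T, but only D feeds directly into H.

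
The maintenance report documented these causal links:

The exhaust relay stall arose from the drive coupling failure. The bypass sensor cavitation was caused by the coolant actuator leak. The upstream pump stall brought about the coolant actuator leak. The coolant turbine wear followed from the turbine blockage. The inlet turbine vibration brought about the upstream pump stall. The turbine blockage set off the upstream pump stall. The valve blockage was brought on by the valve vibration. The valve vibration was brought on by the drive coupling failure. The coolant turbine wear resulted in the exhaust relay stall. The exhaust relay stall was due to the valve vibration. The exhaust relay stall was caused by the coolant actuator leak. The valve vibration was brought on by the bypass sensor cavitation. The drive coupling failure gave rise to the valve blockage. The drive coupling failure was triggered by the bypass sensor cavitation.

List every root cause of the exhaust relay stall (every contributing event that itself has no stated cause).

Tracing upstream from the exhaust relay stall: the exhaust relay stall ← the coolant turbine wear ← the turbine blockage.
A separate upstream branch: the exhaust relay stall ← the coolant actuator leak ← the upstream pump stall ← the inlet turbine vibration.
Each of those chain origins has no stated cause.

the inlet turbine vibration, the turbine blockage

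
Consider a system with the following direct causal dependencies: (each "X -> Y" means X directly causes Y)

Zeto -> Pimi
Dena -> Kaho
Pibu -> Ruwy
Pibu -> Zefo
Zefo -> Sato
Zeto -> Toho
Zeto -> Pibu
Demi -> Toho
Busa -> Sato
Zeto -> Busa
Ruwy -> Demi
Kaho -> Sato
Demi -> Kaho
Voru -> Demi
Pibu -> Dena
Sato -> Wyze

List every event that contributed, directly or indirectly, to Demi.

Immediate causes of Demi: Ruwy, Voru.
Further upstream: Zeto, Pibu.

Pibu, Ruwy, Voru, Zeto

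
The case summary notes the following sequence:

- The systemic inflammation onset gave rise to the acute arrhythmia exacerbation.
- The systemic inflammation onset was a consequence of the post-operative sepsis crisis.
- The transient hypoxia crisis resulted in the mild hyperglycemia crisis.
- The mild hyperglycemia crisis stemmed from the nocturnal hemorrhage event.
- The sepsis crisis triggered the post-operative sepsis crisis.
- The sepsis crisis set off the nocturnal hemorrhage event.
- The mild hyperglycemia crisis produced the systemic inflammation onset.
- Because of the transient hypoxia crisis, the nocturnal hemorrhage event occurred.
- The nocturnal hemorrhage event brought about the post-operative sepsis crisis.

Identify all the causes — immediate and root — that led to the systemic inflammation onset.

the mild hyperglycemia crisis, the nocturnal hemorrhage event, the post-operative sepsis crisis, the sepsis crisis, the transient hypoxia crisis

Immediate causes of the systemic inflammation onset: the mild hyperglycemia crisis, the post-operative sepsis crisis.
Further upstream: the sepsis crisis, the transient hypoxia crisis, the nocturnal hemorrhage event.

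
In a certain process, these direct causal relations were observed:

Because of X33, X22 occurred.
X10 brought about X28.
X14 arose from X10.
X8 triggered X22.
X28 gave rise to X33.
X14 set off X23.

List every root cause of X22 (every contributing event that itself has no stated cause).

Tracing upstream from X22: X22 ← X33 ← X28 ← X10.
A separate upstream branch: X22 ← X8.
Each of those chain origins has no stated cause.

X10, X8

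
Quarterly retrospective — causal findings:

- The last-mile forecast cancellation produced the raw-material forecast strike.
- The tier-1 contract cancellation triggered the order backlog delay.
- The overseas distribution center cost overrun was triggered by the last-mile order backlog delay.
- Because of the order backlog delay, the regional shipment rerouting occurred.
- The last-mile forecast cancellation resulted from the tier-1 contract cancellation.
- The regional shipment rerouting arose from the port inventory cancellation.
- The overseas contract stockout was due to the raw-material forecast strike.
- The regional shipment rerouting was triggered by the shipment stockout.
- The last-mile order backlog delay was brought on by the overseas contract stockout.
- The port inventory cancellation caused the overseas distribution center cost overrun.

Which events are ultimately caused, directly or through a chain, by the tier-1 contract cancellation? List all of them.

the last-mile forecast cancellation, the last-mile order backlog delay, the order backlog delay, the overseas contract stockout, the overseas distribution center cost overrun, the raw-material forecast strike, the regional shipment rerouting

Direct effects: the last-mile forecast cancellation, the order backlog delay.
2 steps out: the raw-material forecast strike, the regional shipment rerouting.
3 steps out: the overseas contract stockout.
4 steps out: the last-mile order backlog delay.
5 steps out: the overseas distribution center cost overrun.
Not reachable from it: the port inventory cancellation, the shipment stockout.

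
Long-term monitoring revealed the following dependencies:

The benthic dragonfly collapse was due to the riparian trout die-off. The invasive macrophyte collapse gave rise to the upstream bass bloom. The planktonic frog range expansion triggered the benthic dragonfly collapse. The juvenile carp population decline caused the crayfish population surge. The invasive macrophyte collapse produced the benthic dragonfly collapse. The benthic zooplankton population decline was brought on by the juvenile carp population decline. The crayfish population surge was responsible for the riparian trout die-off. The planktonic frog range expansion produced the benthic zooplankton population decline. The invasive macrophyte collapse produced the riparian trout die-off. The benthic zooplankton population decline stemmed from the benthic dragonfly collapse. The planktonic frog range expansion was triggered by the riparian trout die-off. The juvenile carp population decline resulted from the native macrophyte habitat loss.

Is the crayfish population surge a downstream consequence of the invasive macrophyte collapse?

The invasive macrophyte collapse leads to the upstream bass bloom, the riparian trout die-off, the planktonic frog range expansion, the benthic dragonfly collapse, the benthic zooplankton population decline; the crayfish population surge is not among them.

No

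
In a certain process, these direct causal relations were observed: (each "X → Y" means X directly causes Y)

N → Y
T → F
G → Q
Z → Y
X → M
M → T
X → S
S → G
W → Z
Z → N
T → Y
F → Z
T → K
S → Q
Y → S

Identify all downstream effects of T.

F, G, K, N, Q, S, Y, Z

Direct effects: K, F, Y.
2 steps out: Z, S.
3 steps out: N, G, Q.
Not reachable from it: X, M, W.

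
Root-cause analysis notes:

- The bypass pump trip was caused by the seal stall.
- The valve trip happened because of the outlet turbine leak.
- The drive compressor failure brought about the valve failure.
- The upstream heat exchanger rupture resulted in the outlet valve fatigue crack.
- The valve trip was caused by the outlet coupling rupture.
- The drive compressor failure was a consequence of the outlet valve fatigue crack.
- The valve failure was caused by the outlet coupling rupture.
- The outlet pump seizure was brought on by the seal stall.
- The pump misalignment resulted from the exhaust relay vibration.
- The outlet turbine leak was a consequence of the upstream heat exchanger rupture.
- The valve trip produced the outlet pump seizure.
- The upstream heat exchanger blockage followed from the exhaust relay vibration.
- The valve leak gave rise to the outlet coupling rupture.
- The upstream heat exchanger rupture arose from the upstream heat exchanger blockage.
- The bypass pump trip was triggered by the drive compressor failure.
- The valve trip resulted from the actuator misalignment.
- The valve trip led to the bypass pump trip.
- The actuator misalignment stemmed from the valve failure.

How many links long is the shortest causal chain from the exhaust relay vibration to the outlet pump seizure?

Shortest chain: the exhaust relay vibration → the upstream heat exchanger blockage → the upstream heat exchanger rupture → the outlet turbine leak → the valve trip → the outlet pump seizure.

5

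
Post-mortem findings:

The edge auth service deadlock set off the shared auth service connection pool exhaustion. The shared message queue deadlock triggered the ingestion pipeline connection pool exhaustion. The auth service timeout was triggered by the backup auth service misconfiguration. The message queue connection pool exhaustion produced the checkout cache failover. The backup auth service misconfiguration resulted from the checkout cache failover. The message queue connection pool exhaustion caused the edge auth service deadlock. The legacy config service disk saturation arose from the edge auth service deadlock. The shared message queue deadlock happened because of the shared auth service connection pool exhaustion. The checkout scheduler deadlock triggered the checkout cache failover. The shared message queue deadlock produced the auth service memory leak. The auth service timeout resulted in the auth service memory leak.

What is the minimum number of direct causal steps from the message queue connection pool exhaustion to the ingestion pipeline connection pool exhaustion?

Shortest chain: the message queue connection pool exhaustion → the edge auth service deadlock → the shared auth service connection pool exhaustion → the shared message queue deadlock → the ingestion pipeline connection pool exhaustion.

4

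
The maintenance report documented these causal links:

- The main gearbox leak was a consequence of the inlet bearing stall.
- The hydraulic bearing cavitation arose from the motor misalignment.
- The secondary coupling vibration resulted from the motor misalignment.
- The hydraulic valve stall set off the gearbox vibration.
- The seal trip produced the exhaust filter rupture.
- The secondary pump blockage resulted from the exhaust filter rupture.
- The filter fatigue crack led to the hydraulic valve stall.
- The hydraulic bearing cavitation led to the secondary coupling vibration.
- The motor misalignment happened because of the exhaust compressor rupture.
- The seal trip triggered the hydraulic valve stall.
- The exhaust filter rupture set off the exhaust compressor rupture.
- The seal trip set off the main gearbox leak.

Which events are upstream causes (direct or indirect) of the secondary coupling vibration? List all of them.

Immediate causes of the secondary coupling vibration: the motor misalignment, the hydraulic bearing cavitation.
Further upstream: the seal trip, the exhaust filter rupture, the exhaust compressor rupture.

the exhaust compressor rupture, the exhaust filter rupture, the hydraulic bearing cavitation, the motor misalignment, the seal trip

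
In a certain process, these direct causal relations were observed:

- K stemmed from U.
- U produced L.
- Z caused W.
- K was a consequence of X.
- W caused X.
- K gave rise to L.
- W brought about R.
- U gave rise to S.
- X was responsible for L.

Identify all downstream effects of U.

K, L, S

Direct effects: S, K, L.
Not reachable from it: Z, W, R, X.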